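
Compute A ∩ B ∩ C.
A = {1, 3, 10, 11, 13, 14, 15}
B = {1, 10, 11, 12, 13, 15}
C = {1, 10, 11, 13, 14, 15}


Set A = {1, 3, 10, 11, 13, 14, 15}
Set B = {1, 10, 11, 12, 13, 15}
Set C = {1, 10, 11, 13, 14, 15}
First, A ∩ B = {1, 10, 11, 13, 15}
Then, (A ∩ B) ∩ C = {1, 10, 11, 13, 15}

{1, 10, 11, 13, 15}


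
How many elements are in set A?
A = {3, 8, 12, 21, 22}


Set A = {3, 8, 12, 21, 22}
Listing elements: 3, 8, 12, 21, 22
Counting: 5 elements
|A| = 5

5


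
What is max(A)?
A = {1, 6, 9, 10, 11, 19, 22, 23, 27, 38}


Set A = {1, 6, 9, 10, 11, 19, 22, 23, 27, 38}
Elements in ascending order: 1, 6, 9, 10, 11, 19, 22, 23, 27, 38
The largest element is 38.

38


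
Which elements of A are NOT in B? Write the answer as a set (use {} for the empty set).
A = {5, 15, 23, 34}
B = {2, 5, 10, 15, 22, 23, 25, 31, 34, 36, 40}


Set A = {5, 15, 23, 34}
Set B = {2, 5, 10, 15, 22, 23, 25, 31, 34, 36, 40}
Check each element of A against B:
5 ∈ B, 15 ∈ B, 23 ∈ B, 34 ∈ B
Elements of A not in B: {}

{}


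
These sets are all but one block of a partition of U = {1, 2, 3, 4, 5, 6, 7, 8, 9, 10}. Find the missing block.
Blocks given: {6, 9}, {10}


U = {1, 2, 3, 4, 5, 6, 7, 8, 9, 10}
Shown blocks: {6, 9}, {10}
A partition's blocks are pairwise disjoint and cover U, so the missing block = U \ (union of shown blocks).
Union of shown blocks: {6, 9, 10}
Missing block = U \ (union) = {1, 2, 3, 4, 5, 7, 8}

{1, 2, 3, 4, 5, 7, 8}


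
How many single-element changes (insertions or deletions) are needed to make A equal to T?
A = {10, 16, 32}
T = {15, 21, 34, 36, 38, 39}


Set A = {10, 16, 32}
Set T = {15, 21, 34, 36, 38, 39}
Elements to remove from A (in A, not in T): {10, 16, 32} → 3 removals
Elements to add to A (in T, not in A): {15, 21, 34, 36, 38, 39} → 6 additions
Total edits = 3 + 6 = 9

9


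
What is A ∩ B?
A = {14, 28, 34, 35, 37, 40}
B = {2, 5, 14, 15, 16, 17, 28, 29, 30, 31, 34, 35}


Set A = {14, 28, 34, 35, 37, 40}
Set B = {2, 5, 14, 15, 16, 17, 28, 29, 30, 31, 34, 35}
A ∩ B includes only elements in both sets.
Check each element of A against B:
14 ✓, 28 ✓, 34 ✓, 35 ✓, 37 ✗, 40 ✗
A ∩ B = {14, 28, 34, 35}

{14, 28, 34, 35}


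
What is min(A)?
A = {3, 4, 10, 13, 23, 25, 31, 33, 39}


Set A = {3, 4, 10, 13, 23, 25, 31, 33, 39}
Elements in ascending order: 3, 4, 10, 13, 23, 25, 31, 33, 39
The smallest element is 3.

3


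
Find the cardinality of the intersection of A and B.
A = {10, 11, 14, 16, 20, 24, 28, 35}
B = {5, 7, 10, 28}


Set A = {10, 11, 14, 16, 20, 24, 28, 35}
Set B = {5, 7, 10, 28}
A ∩ B = {10, 28}
|A ∩ B| = 2

2


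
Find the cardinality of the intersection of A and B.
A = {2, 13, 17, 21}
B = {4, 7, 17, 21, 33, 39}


Set A = {2, 13, 17, 21}
Set B = {4, 7, 17, 21, 33, 39}
A ∩ B = {17, 21}
|A ∩ B| = 2

2


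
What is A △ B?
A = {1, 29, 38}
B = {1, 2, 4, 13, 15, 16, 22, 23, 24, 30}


Set A = {1, 29, 38}
Set B = {1, 2, 4, 13, 15, 16, 22, 23, 24, 30}
A △ B = (A \ B) ∪ (B \ A)
Elements in A but not B: {29, 38}
Elements in B but not A: {2, 4, 13, 15, 16, 22, 23, 24, 30}
A △ B = {2, 4, 13, 15, 16, 22, 23, 24, 29, 30, 38}

{2, 4, 13, 15, 16, 22, 23, 24, 29, 30, 38}


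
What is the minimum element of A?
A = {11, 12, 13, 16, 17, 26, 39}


Set A = {11, 12, 13, 16, 17, 26, 39}
Elements in ascending order: 11, 12, 13, 16, 17, 26, 39
The smallest element is 11.

11


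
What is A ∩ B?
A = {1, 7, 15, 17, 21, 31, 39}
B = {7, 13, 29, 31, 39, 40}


Set A = {1, 7, 15, 17, 21, 31, 39}
Set B = {7, 13, 29, 31, 39, 40}
A ∩ B includes only elements in both sets.
Check each element of A against B:
1 ✗, 7 ✓, 15 ✗, 17 ✗, 21 ✗, 31 ✓, 39 ✓
A ∩ B = {7, 31, 39}

{7, 31, 39}


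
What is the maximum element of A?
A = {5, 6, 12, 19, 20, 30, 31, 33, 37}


Set A = {5, 6, 12, 19, 20, 30, 31, 33, 37}
Elements in ascending order: 5, 6, 12, 19, 20, 30, 31, 33, 37
The largest element is 37.

37


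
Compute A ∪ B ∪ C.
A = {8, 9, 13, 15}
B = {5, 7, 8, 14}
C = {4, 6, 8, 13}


Set A = {8, 9, 13, 15}
Set B = {5, 7, 8, 14}
Set C = {4, 6, 8, 13}
First, A ∪ B = {5, 7, 8, 9, 13, 14, 15}
Then, (A ∪ B) ∪ C = {4, 5, 6, 7, 8, 9, 13, 14, 15}

{4, 5, 6, 7, 8, 9, 13, 14, 15}


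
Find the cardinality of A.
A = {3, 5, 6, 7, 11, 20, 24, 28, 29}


Set A = {3, 5, 6, 7, 11, 20, 24, 28, 29}
Listing elements: 3, 5, 6, 7, 11, 20, 24, 28, 29
Counting: 9 elements
|A| = 9

9


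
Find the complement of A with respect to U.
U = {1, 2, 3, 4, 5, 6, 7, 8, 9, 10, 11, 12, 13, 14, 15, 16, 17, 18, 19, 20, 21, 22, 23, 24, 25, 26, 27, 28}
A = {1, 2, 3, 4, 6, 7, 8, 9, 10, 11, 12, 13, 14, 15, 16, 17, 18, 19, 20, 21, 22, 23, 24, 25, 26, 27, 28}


Universal set U = {1, 2, 3, 4, 5, 6, 7, 8, 9, 10, 11, 12, 13, 14, 15, 16, 17, 18, 19, 20, 21, 22, 23, 24, 25, 26, 27, 28}
Set A = {1, 2, 3, 4, 6, 7, 8, 9, 10, 11, 12, 13, 14, 15, 16, 17, 18, 19, 20, 21, 22, 23, 24, 25, 26, 27, 28}
A' = U \ A = elements in U but not in A
Checking each element of U:
1 (in A, exclude), 2 (in A, exclude), 3 (in A, exclude), 4 (in A, exclude), 5 (not in A, include), 6 (in A, exclude), 7 (in A, exclude), 8 (in A, exclude), 9 (in A, exclude), 10 (in A, exclude), 11 (in A, exclude), 12 (in A, exclude), 13 (in A, exclude), 14 (in A, exclude), 15 (in A, exclude), 16 (in A, exclude), 17 (in A, exclude), 18 (in A, exclude), 19 (in A, exclude), 20 (in A, exclude), 21 (in A, exclude), 22 (in A, exclude), 23 (in A, exclude), 24 (in A, exclude), 25 (in A, exclude), 26 (in A, exclude), 27 (in A, exclude), 28 (in A, exclude)
A' = {5}

{5}


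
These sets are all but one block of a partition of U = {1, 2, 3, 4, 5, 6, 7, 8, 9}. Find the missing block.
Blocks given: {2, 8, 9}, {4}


U = {1, 2, 3, 4, 5, 6, 7, 8, 9}
Shown blocks: {2, 8, 9}, {4}
A partition's blocks are pairwise disjoint and cover U, so the missing block = U \ (union of shown blocks).
Union of shown blocks: {2, 4, 8, 9}
Missing block = U \ (union) = {1, 3, 5, 6, 7}

{1, 3, 5, 6, 7}


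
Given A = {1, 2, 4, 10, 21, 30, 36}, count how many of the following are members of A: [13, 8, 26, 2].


Set A = {1, 2, 4, 10, 21, 30, 36}
Candidates: [13, 8, 26, 2]
Check each candidate:
13 ∉ A, 8 ∉ A, 26 ∉ A, 2 ∈ A
Count of candidates in A: 1

1


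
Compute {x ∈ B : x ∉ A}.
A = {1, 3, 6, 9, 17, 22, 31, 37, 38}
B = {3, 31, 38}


Set A = {1, 3, 6, 9, 17, 22, 31, 37, 38}
Set B = {3, 31, 38}
Check each element of B against A:
3 ∈ A, 31 ∈ A, 38 ∈ A
Elements of B not in A: {}

{}


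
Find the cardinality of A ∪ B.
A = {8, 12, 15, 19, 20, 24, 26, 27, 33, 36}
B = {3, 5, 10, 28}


Set A = {8, 12, 15, 19, 20, 24, 26, 27, 33, 36}, |A| = 10
Set B = {3, 5, 10, 28}, |B| = 4
A ∩ B = {}, |A ∩ B| = 0
|A ∪ B| = |A| + |B| - |A ∩ B| = 10 + 4 - 0 = 14

14


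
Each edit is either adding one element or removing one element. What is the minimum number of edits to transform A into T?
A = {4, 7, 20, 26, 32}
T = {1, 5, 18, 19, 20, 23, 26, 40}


Set A = {4, 7, 20, 26, 32}
Set T = {1, 5, 18, 19, 20, 23, 26, 40}
Elements to remove from A (in A, not in T): {4, 7, 32} → 3 removals
Elements to add to A (in T, not in A): {1, 5, 18, 19, 23, 40} → 6 additions
Total edits = 3 + 6 = 9

9


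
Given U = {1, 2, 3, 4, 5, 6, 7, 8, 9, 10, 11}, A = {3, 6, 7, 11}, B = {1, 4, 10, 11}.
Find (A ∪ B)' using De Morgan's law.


U = {1, 2, 3, 4, 5, 6, 7, 8, 9, 10, 11}
A = {3, 6, 7, 11}, B = {1, 4, 10, 11}
A ∪ B = {1, 3, 4, 6, 7, 10, 11}
(A ∪ B)' = U \ (A ∪ B) = {2, 5, 8, 9}
Verification via A' ∩ B': A' = {1, 2, 4, 5, 8, 9, 10}, B' = {2, 3, 5, 6, 7, 8, 9}
A' ∩ B' = {2, 5, 8, 9} ✓

{2, 5, 8, 9}


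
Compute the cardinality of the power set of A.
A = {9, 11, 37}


Set A = {9, 11, 37}
|A| = 3
The power set P(A) contains all subsets of A.
|P(A)| = 2^|A| = 2^3 = 8

8


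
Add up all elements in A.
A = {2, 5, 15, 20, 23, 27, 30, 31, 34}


Set A = {2, 5, 15, 20, 23, 27, 30, 31, 34}
Sum = 2 + 5 + 15 + 20 + 23 + 27 + 30 + 31 + 34 = 187

187


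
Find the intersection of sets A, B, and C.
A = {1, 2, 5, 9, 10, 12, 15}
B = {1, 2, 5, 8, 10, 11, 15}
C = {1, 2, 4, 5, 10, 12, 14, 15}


Set A = {1, 2, 5, 9, 10, 12, 15}
Set B = {1, 2, 5, 8, 10, 11, 15}
Set C = {1, 2, 4, 5, 10, 12, 14, 15}
First, A ∩ B = {1, 2, 5, 10, 15}
Then, (A ∩ B) ∩ C = {1, 2, 5, 10, 15}

{1, 2, 5, 10, 15}


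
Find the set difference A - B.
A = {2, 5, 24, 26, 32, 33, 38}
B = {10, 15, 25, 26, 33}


Set A = {2, 5, 24, 26, 32, 33, 38}
Set B = {10, 15, 25, 26, 33}
A \ B includes elements in A that are not in B.
Check each element of A:
2 (not in B, keep), 5 (not in B, keep), 24 (not in B, keep), 26 (in B, remove), 32 (not in B, keep), 33 (in B, remove), 38 (not in B, keep)
A \ B = {2, 5, 24, 32, 38}

{2, 5, 24, 32, 38}


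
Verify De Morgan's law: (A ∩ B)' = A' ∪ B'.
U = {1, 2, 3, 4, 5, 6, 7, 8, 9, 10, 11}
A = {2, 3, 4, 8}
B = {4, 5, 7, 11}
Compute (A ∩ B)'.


U = {1, 2, 3, 4, 5, 6, 7, 8, 9, 10, 11}
A = {2, 3, 4, 8}, B = {4, 5, 7, 11}
A ∩ B = {4}
(A ∩ B)' = U \ (A ∩ B) = {1, 2, 3, 5, 6, 7, 8, 9, 10, 11}
Verification via A' ∪ B': A' = {1, 5, 6, 7, 9, 10, 11}, B' = {1, 2, 3, 6, 8, 9, 10}
A' ∪ B' = {1, 2, 3, 5, 6, 7, 8, 9, 10, 11} ✓

{1, 2, 3, 5, 6, 7, 8, 9, 10, 11}


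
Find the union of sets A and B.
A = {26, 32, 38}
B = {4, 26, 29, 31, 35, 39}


Set A = {26, 32, 38}
Set B = {4, 26, 29, 31, 35, 39}
A ∪ B includes all elements in either set.
Elements from A: {26, 32, 38}
Elements from B not already included: {4, 29, 31, 35, 39}
A ∪ B = {4, 26, 29, 31, 32, 35, 38, 39}

{4, 26, 29, 31, 32, 35, 38, 39}


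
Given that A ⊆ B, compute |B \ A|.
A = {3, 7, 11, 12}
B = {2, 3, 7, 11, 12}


Set A = {3, 7, 11, 12}, |A| = 4
Set B = {2, 3, 7, 11, 12}, |B| = 5
Since A ⊆ B: B \ A = {2}
|B| - |A| = 5 - 4 = 1

1


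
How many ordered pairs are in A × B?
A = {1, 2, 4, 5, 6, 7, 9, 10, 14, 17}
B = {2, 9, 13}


Set A = {1, 2, 4, 5, 6, 7, 9, 10, 14, 17} has 10 elements.
Set B = {2, 9, 13} has 3 elements.
|A × B| = |A| × |B| = 10 × 3 = 30

30


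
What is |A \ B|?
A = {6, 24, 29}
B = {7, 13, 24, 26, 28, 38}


Set A = {6, 24, 29}
Set B = {7, 13, 24, 26, 28, 38}
A \ B = {6, 29}
|A \ B| = 2

2


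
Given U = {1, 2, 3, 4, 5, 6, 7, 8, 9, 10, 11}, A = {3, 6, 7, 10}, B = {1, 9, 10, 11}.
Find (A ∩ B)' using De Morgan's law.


U = {1, 2, 3, 4, 5, 6, 7, 8, 9, 10, 11}
A = {3, 6, 7, 10}, B = {1, 9, 10, 11}
A ∩ B = {10}
(A ∩ B)' = U \ (A ∩ B) = {1, 2, 3, 4, 5, 6, 7, 8, 9, 11}
Verification via A' ∪ B': A' = {1, 2, 4, 5, 8, 9, 11}, B' = {2, 3, 4, 5, 6, 7, 8}
A' ∪ B' = {1, 2, 3, 4, 5, 6, 7, 8, 9, 11} ✓

{1, 2, 3, 4, 5, 6, 7, 8, 9, 11}


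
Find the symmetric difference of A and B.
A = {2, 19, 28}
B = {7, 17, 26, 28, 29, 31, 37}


Set A = {2, 19, 28}
Set B = {7, 17, 26, 28, 29, 31, 37}
A △ B = (A \ B) ∪ (B \ A)
Elements in A but not B: {2, 19}
Elements in B but not A: {7, 17, 26, 29, 31, 37}
A △ B = {2, 7, 17, 19, 26, 29, 31, 37}

{2, 7, 17, 19, 26, 29, 31, 37}


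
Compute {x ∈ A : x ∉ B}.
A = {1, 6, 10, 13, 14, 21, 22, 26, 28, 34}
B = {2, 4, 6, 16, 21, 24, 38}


Set A = {1, 6, 10, 13, 14, 21, 22, 26, 28, 34}
Set B = {2, 4, 6, 16, 21, 24, 38}
Check each element of A against B:
1 ∉ B (include), 6 ∈ B, 10 ∉ B (include), 13 ∉ B (include), 14 ∉ B (include), 21 ∈ B, 22 ∉ B (include), 26 ∉ B (include), 28 ∉ B (include), 34 ∉ B (include)
Elements of A not in B: {1, 10, 13, 14, 22, 26, 28, 34}

{1, 10, 13, 14, 22, 26, 28, 34}


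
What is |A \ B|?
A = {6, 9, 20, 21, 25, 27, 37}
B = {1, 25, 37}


Set A = {6, 9, 20, 21, 25, 27, 37}
Set B = {1, 25, 37}
A \ B = {6, 9, 20, 21, 27}
|A \ B| = 5

5


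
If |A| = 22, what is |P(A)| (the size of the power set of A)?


The set has 22 elements.
The power set contains all possible subsets.
|P(A)| = 2^|A| = 2^22 = 4194304

4194304


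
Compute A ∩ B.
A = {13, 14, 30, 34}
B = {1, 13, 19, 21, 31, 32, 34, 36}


Set A = {13, 14, 30, 34}
Set B = {1, 13, 19, 21, 31, 32, 34, 36}
A ∩ B includes only elements in both sets.
Check each element of A against B:
13 ✓, 14 ✗, 30 ✗, 34 ✓
A ∩ B = {13, 34}

{13, 34}


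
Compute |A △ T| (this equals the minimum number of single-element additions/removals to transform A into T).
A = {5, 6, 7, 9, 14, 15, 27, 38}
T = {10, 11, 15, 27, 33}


Set A = {5, 6, 7, 9, 14, 15, 27, 38}
Set T = {10, 11, 15, 27, 33}
Elements to remove from A (in A, not in T): {5, 6, 7, 9, 14, 38} → 6 removals
Elements to add to A (in T, not in A): {10, 11, 33} → 3 additions
Total edits = 6 + 3 = 9

9


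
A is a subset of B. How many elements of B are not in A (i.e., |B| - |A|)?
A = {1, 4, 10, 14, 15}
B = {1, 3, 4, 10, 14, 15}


Set A = {1, 4, 10, 14, 15}, |A| = 5
Set B = {1, 3, 4, 10, 14, 15}, |B| = 6
Since A ⊆ B: B \ A = {3}
|B| - |A| = 6 - 5 = 1

1


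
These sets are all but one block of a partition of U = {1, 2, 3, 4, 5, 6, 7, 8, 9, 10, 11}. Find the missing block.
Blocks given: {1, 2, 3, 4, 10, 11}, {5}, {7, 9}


U = {1, 2, 3, 4, 5, 6, 7, 8, 9, 10, 11}
Shown blocks: {1, 2, 3, 4, 10, 11}, {5}, {7, 9}
A partition's blocks are pairwise disjoint and cover U, so the missing block = U \ (union of shown blocks).
Union of shown blocks: {1, 2, 3, 4, 5, 7, 9, 10, 11}
Missing block = U \ (union) = {6, 8}

{6, 8}


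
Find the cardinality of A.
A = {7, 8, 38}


Set A = {7, 8, 38}
Listing elements: 7, 8, 38
Counting: 3 elements
|A| = 3

3


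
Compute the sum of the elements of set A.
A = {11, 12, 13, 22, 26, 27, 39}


Set A = {11, 12, 13, 22, 26, 27, 39}
Sum = 11 + 12 + 13 + 22 + 26 + 27 + 39 = 150

150


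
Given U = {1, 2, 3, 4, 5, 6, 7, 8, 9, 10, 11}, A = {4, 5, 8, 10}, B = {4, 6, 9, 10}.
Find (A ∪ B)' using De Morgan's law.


U = {1, 2, 3, 4, 5, 6, 7, 8, 9, 10, 11}
A = {4, 5, 8, 10}, B = {4, 6, 9, 10}
A ∪ B = {4, 5, 6, 8, 9, 10}
(A ∪ B)' = U \ (A ∪ B) = {1, 2, 3, 7, 11}
Verification via A' ∩ B': A' = {1, 2, 3, 6, 7, 9, 11}, B' = {1, 2, 3, 5, 7, 8, 11}
A' ∩ B' = {1, 2, 3, 7, 11} ✓

{1, 2, 3, 7, 11}


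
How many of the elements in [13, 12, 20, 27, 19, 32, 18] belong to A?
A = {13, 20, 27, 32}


Set A = {13, 20, 27, 32}
Candidates: [13, 12, 20, 27, 19, 32, 18]
Check each candidate:
13 ∈ A, 12 ∉ A, 20 ∈ A, 27 ∈ A, 19 ∉ A, 32 ∈ A, 18 ∉ A
Count of candidates in A: 4

4


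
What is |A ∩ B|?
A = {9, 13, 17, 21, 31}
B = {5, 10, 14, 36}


Set A = {9, 13, 17, 21, 31}
Set B = {5, 10, 14, 36}
A ∩ B = {}
|A ∩ B| = 0

0


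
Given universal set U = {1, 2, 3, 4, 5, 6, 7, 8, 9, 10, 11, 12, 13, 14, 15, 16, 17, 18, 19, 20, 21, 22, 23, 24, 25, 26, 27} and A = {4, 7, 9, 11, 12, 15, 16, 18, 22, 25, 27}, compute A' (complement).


Universal set U = {1, 2, 3, 4, 5, 6, 7, 8, 9, 10, 11, 12, 13, 14, 15, 16, 17, 18, 19, 20, 21, 22, 23, 24, 25, 26, 27}
Set A = {4, 7, 9, 11, 12, 15, 16, 18, 22, 25, 27}
A' = U \ A = elements in U but not in A
Checking each element of U:
1 (not in A, include), 2 (not in A, include), 3 (not in A, include), 4 (in A, exclude), 5 (not in A, include), 6 (not in A, include), 7 (in A, exclude), 8 (not in A, include), 9 (in A, exclude), 10 (not in A, include), 11 (in A, exclude), 12 (in A, exclude), 13 (not in A, include), 14 (not in A, include), 15 (in A, exclude), 16 (in A, exclude), 17 (not in A, include), 18 (in A, exclude), 19 (not in A, include), 20 (not in A, include), 21 (not in A, include), 22 (in A, exclude), 23 (not in A, include), 24 (not in A, include), 25 (in A, exclude), 26 (not in A, include), 27 (in A, exclude)
A' = {1, 2, 3, 5, 6, 8, 10, 13, 14, 17, 19, 20, 21, 23, 24, 26}

{1, 2, 3, 5, 6, 8, 10, 13, 14, 17, 19, 20, 21, 23, 24, 26}


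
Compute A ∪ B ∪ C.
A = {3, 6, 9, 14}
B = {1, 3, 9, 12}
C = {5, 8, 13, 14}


Set A = {3, 6, 9, 14}
Set B = {1, 3, 9, 12}
Set C = {5, 8, 13, 14}
First, A ∪ B = {1, 3, 6, 9, 12, 14}
Then, (A ∪ B) ∪ C = {1, 3, 5, 6, 8, 9, 12, 13, 14}

{1, 3, 5, 6, 8, 9, 12, 13, 14}


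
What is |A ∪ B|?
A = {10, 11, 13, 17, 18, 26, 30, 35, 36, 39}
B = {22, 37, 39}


Set A = {10, 11, 13, 17, 18, 26, 30, 35, 36, 39}, |A| = 10
Set B = {22, 37, 39}, |B| = 3
A ∩ B = {39}, |A ∩ B| = 1
|A ∪ B| = |A| + |B| - |A ∩ B| = 10 + 3 - 1 = 12

12


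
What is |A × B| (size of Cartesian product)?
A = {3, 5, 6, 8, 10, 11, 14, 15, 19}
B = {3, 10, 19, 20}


Set A = {3, 5, 6, 8, 10, 11, 14, 15, 19} has 9 elements.
Set B = {3, 10, 19, 20} has 4 elements.
|A × B| = |A| × |B| = 9 × 4 = 36

36


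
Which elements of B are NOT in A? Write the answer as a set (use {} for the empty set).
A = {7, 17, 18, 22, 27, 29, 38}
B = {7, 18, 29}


Set A = {7, 17, 18, 22, 27, 29, 38}
Set B = {7, 18, 29}
Check each element of B against A:
7 ∈ A, 18 ∈ A, 29 ∈ A
Elements of B not in A: {}

{}


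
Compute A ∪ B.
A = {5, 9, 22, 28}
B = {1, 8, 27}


Set A = {5, 9, 22, 28}
Set B = {1, 8, 27}
A ∪ B includes all elements in either set.
Elements from A: {5, 9, 22, 28}
Elements from B not already included: {1, 8, 27}
A ∪ B = {1, 5, 8, 9, 22, 27, 28}

{1, 5, 8, 9, 22, 27, 28}


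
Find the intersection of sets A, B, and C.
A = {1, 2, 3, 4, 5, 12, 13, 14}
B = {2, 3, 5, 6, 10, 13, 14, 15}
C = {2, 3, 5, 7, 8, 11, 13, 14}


Set A = {1, 2, 3, 4, 5, 12, 13, 14}
Set B = {2, 3, 5, 6, 10, 13, 14, 15}
Set C = {2, 3, 5, 7, 8, 11, 13, 14}
First, A ∩ B = {2, 3, 5, 13, 14}
Then, (A ∩ B) ∩ C = {2, 3, 5, 13, 14}

{2, 3, 5, 13, 14}


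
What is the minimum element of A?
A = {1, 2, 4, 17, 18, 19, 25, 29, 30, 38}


Set A = {1, 2, 4, 17, 18, 19, 25, 29, 30, 38}
Elements in ascending order: 1, 2, 4, 17, 18, 19, 25, 29, 30, 38
The smallest element is 1.

1


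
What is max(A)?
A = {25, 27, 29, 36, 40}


Set A = {25, 27, 29, 36, 40}
Elements in ascending order: 25, 27, 29, 36, 40
The largest element is 40.

40


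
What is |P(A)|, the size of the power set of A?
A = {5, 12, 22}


Set A = {5, 12, 22}
|A| = 3
The power set P(A) contains all subsets of A.
|P(A)| = 2^|A| = 2^3 = 8

8


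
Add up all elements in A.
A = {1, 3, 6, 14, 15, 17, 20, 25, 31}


Set A = {1, 3, 6, 14, 15, 17, 20, 25, 31}
Sum = 1 + 3 + 6 + 14 + 15 + 17 + 20 + 25 + 31 = 132

132


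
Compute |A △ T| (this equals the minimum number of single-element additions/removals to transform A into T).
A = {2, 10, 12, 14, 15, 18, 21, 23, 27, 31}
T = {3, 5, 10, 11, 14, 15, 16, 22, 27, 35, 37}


Set A = {2, 10, 12, 14, 15, 18, 21, 23, 27, 31}
Set T = {3, 5, 10, 11, 14, 15, 16, 22, 27, 35, 37}
Elements to remove from A (in A, not in T): {2, 12, 18, 21, 23, 31} → 6 removals
Elements to add to A (in T, not in A): {3, 5, 11, 16, 22, 35, 37} → 7 additions
Total edits = 6 + 7 = 13

13


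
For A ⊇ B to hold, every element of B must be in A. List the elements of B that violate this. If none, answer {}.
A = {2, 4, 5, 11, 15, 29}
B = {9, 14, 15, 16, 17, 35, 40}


Set A = {2, 4, 5, 11, 15, 29}
Set B = {9, 14, 15, 16, 17, 35, 40}
Check each element of B against A:
9 ∉ A (include), 14 ∉ A (include), 15 ∈ A, 16 ∉ A (include), 17 ∉ A (include), 35 ∉ A (include), 40 ∉ A (include)
Elements of B not in A: {9, 14, 16, 17, 35, 40}

{9, 14, 16, 17, 35, 40}


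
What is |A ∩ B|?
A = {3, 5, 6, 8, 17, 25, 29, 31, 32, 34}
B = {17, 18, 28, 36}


Set A = {3, 5, 6, 8, 17, 25, 29, 31, 32, 34}
Set B = {17, 18, 28, 36}
A ∩ B = {17}
|A ∩ B| = 1

1


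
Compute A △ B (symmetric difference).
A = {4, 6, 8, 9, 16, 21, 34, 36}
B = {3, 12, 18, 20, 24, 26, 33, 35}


Set A = {4, 6, 8, 9, 16, 21, 34, 36}
Set B = {3, 12, 18, 20, 24, 26, 33, 35}
A △ B = (A \ B) ∪ (B \ A)
Elements in A but not B: {4, 6, 8, 9, 16, 21, 34, 36}
Elements in B but not A: {3, 12, 18, 20, 24, 26, 33, 35}
A △ B = {3, 4, 6, 8, 9, 12, 16, 18, 20, 21, 24, 26, 33, 34, 35, 36}

{3, 4, 6, 8, 9, 12, 16, 18, 20, 21, 24, 26, 33, 34, 35, 36}


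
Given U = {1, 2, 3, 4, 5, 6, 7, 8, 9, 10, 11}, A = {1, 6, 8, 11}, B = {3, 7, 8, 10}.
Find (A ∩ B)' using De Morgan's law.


U = {1, 2, 3, 4, 5, 6, 7, 8, 9, 10, 11}
A = {1, 6, 8, 11}, B = {3, 7, 8, 10}
A ∩ B = {8}
(A ∩ B)' = U \ (A ∩ B) = {1, 2, 3, 4, 5, 6, 7, 9, 10, 11}
Verification via A' ∪ B': A' = {2, 3, 4, 5, 7, 9, 10}, B' = {1, 2, 4, 5, 6, 9, 11}
A' ∪ B' = {1, 2, 3, 4, 5, 6, 7, 9, 10, 11} ✓

{1, 2, 3, 4, 5, 6, 7, 9, 10, 11}


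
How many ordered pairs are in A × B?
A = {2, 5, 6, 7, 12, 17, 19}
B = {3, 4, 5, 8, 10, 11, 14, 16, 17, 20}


Set A = {2, 5, 6, 7, 12, 17, 19} has 7 elements.
Set B = {3, 4, 5, 8, 10, 11, 14, 16, 17, 20} has 10 elements.
|A × B| = |A| × |B| = 7 × 10 = 70

70


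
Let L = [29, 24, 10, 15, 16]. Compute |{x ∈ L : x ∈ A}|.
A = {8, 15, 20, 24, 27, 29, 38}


Set A = {8, 15, 20, 24, 27, 29, 38}
Candidates: [29, 24, 10, 15, 16]
Check each candidate:
29 ∈ A, 24 ∈ A, 10 ∉ A, 15 ∈ A, 16 ∉ A
Count of candidates in A: 3

3


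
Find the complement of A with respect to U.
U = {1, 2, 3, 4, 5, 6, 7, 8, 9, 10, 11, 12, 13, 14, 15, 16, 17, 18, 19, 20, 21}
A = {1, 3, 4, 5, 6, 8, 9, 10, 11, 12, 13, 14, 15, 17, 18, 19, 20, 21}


Universal set U = {1, 2, 3, 4, 5, 6, 7, 8, 9, 10, 11, 12, 13, 14, 15, 16, 17, 18, 19, 20, 21}
Set A = {1, 3, 4, 5, 6, 8, 9, 10, 11, 12, 13, 14, 15, 17, 18, 19, 20, 21}
A' = U \ A = elements in U but not in A
Checking each element of U:
1 (in A, exclude), 2 (not in A, include), 3 (in A, exclude), 4 (in A, exclude), 5 (in A, exclude), 6 (in A, exclude), 7 (not in A, include), 8 (in A, exclude), 9 (in A, exclude), 10 (in A, exclude), 11 (in A, exclude), 12 (in A, exclude), 13 (in A, exclude), 14 (in A, exclude), 15 (in A, exclude), 16 (not in A, include), 17 (in A, exclude), 18 (in A, exclude), 19 (in A, exclude), 20 (in A, exclude), 21 (in A, exclude)
A' = {2, 7, 16}

{2, 7, 16}


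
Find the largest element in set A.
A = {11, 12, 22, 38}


Set A = {11, 12, 22, 38}
Elements in ascending order: 11, 12, 22, 38
The largest element is 38.

38


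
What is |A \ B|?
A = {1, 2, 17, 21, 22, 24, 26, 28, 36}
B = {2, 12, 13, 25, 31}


Set A = {1, 2, 17, 21, 22, 24, 26, 28, 36}
Set B = {2, 12, 13, 25, 31}
A \ B = {1, 17, 21, 22, 24, 26, 28, 36}
|A \ B| = 8

8


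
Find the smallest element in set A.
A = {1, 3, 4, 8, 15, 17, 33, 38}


Set A = {1, 3, 4, 8, 15, 17, 33, 38}
Elements in ascending order: 1, 3, 4, 8, 15, 17, 33, 38
The smallest element is 1.

1


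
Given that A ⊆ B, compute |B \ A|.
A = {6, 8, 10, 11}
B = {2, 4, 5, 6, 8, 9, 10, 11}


Set A = {6, 8, 10, 11}, |A| = 4
Set B = {2, 4, 5, 6, 8, 9, 10, 11}, |B| = 8
Since A ⊆ B: B \ A = {2, 4, 5, 9}
|B| - |A| = 8 - 4 = 4

4


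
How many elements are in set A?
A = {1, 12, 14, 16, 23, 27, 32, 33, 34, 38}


Set A = {1, 12, 14, 16, 23, 27, 32, 33, 34, 38}
Listing elements: 1, 12, 14, 16, 23, 27, 32, 33, 34, 38
Counting: 10 elements
|A| = 10

10


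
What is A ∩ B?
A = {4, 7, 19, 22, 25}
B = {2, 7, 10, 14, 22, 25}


Set A = {4, 7, 19, 22, 25}
Set B = {2, 7, 10, 14, 22, 25}
A ∩ B includes only elements in both sets.
Check each element of A against B:
4 ✗, 7 ✓, 19 ✗, 22 ✓, 25 ✓
A ∩ B = {7, 22, 25}

{7, 22, 25}


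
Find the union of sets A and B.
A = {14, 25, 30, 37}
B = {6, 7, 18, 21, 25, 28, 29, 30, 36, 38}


Set A = {14, 25, 30, 37}
Set B = {6, 7, 18, 21, 25, 28, 29, 30, 36, 38}
A ∪ B includes all elements in either set.
Elements from A: {14, 25, 30, 37}
Elements from B not already included: {6, 7, 18, 21, 28, 29, 36, 38}
A ∪ B = {6, 7, 14, 18, 21, 25, 28, 29, 30, 36, 37, 38}

{6, 7, 14, 18, 21, 25, 28, 29, 30, 36, 37, 38}


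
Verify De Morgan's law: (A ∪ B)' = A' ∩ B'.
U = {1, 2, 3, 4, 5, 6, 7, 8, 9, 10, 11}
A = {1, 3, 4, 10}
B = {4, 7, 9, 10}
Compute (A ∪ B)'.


U = {1, 2, 3, 4, 5, 6, 7, 8, 9, 10, 11}
A = {1, 3, 4, 10}, B = {4, 7, 9, 10}
A ∪ B = {1, 3, 4, 7, 9, 10}
(A ∪ B)' = U \ (A ∪ B) = {2, 5, 6, 8, 11}
Verification via A' ∩ B': A' = {2, 5, 6, 7, 8, 9, 11}, B' = {1, 2, 3, 5, 6, 8, 11}
A' ∩ B' = {2, 5, 6, 8, 11} ✓

{2, 5, 6, 8, 11}


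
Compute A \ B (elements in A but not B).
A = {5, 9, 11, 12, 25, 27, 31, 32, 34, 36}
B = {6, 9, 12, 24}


Set A = {5, 9, 11, 12, 25, 27, 31, 32, 34, 36}
Set B = {6, 9, 12, 24}
A \ B includes elements in A that are not in B.
Check each element of A:
5 (not in B, keep), 9 (in B, remove), 11 (not in B, keep), 12 (in B, remove), 25 (not in B, keep), 27 (not in B, keep), 31 (not in B, keep), 32 (not in B, keep), 34 (not in B, keep), 36 (not in B, keep)
A \ B = {5, 11, 25, 27, 31, 32, 34, 36}

{5, 11, 25, 27, 31, 32, 34, 36}


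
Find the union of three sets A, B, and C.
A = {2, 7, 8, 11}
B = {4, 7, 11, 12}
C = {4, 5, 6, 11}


Set A = {2, 7, 8, 11}
Set B = {4, 7, 11, 12}
Set C = {4, 5, 6, 11}
First, A ∪ B = {2, 4, 7, 8, 11, 12}
Then, (A ∪ B) ∪ C = {2, 4, 5, 6, 7, 8, 11, 12}

{2, 4, 5, 6, 7, 8, 11, 12}


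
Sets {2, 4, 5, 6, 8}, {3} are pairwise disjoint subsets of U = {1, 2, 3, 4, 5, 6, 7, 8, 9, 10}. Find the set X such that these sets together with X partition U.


U = {1, 2, 3, 4, 5, 6, 7, 8, 9, 10}
Shown blocks: {2, 4, 5, 6, 8}, {3}
A partition's blocks are pairwise disjoint and cover U, so the missing block = U \ (union of shown blocks).
Union of shown blocks: {2, 3, 4, 5, 6, 8}
Missing block = U \ (union) = {1, 7, 9, 10}

{1, 7, 9, 10}


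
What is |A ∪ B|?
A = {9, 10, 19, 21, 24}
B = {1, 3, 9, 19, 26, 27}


Set A = {9, 10, 19, 21, 24}, |A| = 5
Set B = {1, 3, 9, 19, 26, 27}, |B| = 6
A ∩ B = {9, 19}, |A ∩ B| = 2
|A ∪ B| = |A| + |B| - |A ∩ B| = 5 + 6 - 2 = 9

9


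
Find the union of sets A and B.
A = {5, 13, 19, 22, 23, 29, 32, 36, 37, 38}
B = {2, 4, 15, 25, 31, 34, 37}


Set A = {5, 13, 19, 22, 23, 29, 32, 36, 37, 38}
Set B = {2, 4, 15, 25, 31, 34, 37}
A ∪ B includes all elements in either set.
Elements from A: {5, 13, 19, 22, 23, 29, 32, 36, 37, 38}
Elements from B not already included: {2, 4, 15, 25, 31, 34}
A ∪ B = {2, 4, 5, 13, 15, 19, 22, 23, 25, 29, 31, 32, 34, 36, 37, 38}

{2, 4, 5, 13, 15, 19, 22, 23, 25, 29, 31, 32, 34, 36, 37, 38}


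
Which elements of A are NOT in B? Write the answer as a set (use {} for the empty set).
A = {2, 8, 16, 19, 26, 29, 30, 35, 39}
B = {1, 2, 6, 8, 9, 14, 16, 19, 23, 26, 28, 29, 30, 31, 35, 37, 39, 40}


Set A = {2, 8, 16, 19, 26, 29, 30, 35, 39}
Set B = {1, 2, 6, 8, 9, 14, 16, 19, 23, 26, 28, 29, 30, 31, 35, 37, 39, 40}
Check each element of A against B:
2 ∈ B, 8 ∈ B, 16 ∈ B, 19 ∈ B, 26 ∈ B, 29 ∈ B, 30 ∈ B, 35 ∈ B, 39 ∈ B
Elements of A not in B: {}

{}


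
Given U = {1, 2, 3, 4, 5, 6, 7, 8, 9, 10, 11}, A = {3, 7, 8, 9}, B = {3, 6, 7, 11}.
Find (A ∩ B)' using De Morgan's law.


U = {1, 2, 3, 4, 5, 6, 7, 8, 9, 10, 11}
A = {3, 7, 8, 9}, B = {3, 6, 7, 11}
A ∩ B = {3, 7}
(A ∩ B)' = U \ (A ∩ B) = {1, 2, 4, 5, 6, 8, 9, 10, 11}
Verification via A' ∪ B': A' = {1, 2, 4, 5, 6, 10, 11}, B' = {1, 2, 4, 5, 8, 9, 10}
A' ∪ B' = {1, 2, 4, 5, 6, 8, 9, 10, 11} ✓

{1, 2, 4, 5, 6, 8, 9, 10, 11}


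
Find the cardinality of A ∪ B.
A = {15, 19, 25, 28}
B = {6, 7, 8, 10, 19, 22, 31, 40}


Set A = {15, 19, 25, 28}, |A| = 4
Set B = {6, 7, 8, 10, 19, 22, 31, 40}, |B| = 8
A ∩ B = {19}, |A ∩ B| = 1
|A ∪ B| = |A| + |B| - |A ∩ B| = 4 + 8 - 1 = 11

11


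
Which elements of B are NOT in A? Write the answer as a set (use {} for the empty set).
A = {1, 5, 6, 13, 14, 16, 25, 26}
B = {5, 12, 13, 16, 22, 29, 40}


Set A = {1, 5, 6, 13, 14, 16, 25, 26}
Set B = {5, 12, 13, 16, 22, 29, 40}
Check each element of B against A:
5 ∈ A, 12 ∉ A (include), 13 ∈ A, 16 ∈ A, 22 ∉ A (include), 29 ∉ A (include), 40 ∉ A (include)
Elements of B not in A: {12, 22, 29, 40}

{12, 22, 29, 40}


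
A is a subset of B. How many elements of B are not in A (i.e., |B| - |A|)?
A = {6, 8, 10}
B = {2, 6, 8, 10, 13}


Set A = {6, 8, 10}, |A| = 3
Set B = {2, 6, 8, 10, 13}, |B| = 5
Since A ⊆ B: B \ A = {2, 13}
|B| - |A| = 5 - 3 = 2

2


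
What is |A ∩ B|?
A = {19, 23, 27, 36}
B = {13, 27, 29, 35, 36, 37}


Set A = {19, 23, 27, 36}
Set B = {13, 27, 29, 35, 36, 37}
A ∩ B = {27, 36}
|A ∩ B| = 2

2


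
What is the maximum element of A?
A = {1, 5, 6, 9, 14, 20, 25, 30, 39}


Set A = {1, 5, 6, 9, 14, 20, 25, 30, 39}
Elements in ascending order: 1, 5, 6, 9, 14, 20, 25, 30, 39
The largest element is 39.

39


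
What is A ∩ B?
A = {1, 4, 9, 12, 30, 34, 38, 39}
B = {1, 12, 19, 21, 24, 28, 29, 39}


Set A = {1, 4, 9, 12, 30, 34, 38, 39}
Set B = {1, 12, 19, 21, 24, 28, 29, 39}
A ∩ B includes only elements in both sets.
Check each element of A against B:
1 ✓, 4 ✗, 9 ✗, 12 ✓, 30 ✗, 34 ✗, 38 ✗, 39 ✓
A ∩ B = {1, 12, 39}

{1, 12, 39}


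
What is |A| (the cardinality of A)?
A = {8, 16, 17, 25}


Set A = {8, 16, 17, 25}
Listing elements: 8, 16, 17, 25
Counting: 4 elements
|A| = 4

4


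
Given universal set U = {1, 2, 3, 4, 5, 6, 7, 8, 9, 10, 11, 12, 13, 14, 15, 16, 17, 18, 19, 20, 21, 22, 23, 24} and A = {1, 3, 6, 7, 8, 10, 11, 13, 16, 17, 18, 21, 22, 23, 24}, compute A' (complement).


Universal set U = {1, 2, 3, 4, 5, 6, 7, 8, 9, 10, 11, 12, 13, 14, 15, 16, 17, 18, 19, 20, 21, 22, 23, 24}
Set A = {1, 3, 6, 7, 8, 10, 11, 13, 16, 17, 18, 21, 22, 23, 24}
A' = U \ A = elements in U but not in A
Checking each element of U:
1 (in A, exclude), 2 (not in A, include), 3 (in A, exclude), 4 (not in A, include), 5 (not in A, include), 6 (in A, exclude), 7 (in A, exclude), 8 (in A, exclude), 9 (not in A, include), 10 (in A, exclude), 11 (in A, exclude), 12 (not in A, include), 13 (in A, exclude), 14 (not in A, include), 15 (not in A, include), 16 (in A, exclude), 17 (in A, exclude), 18 (in A, exclude), 19 (not in A, include), 20 (not in A, include), 21 (in A, exclude), 22 (in A, exclude), 23 (in A, exclude), 24 (in A, exclude)
A' = {2, 4, 5, 9, 12, 14, 15, 19, 20}

{2, 4, 5, 9, 12, 14, 15, 19, 20}


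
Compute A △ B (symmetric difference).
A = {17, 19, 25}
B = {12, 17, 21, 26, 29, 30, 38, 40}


Set A = {17, 19, 25}
Set B = {12, 17, 21, 26, 29, 30, 38, 40}
A △ B = (A \ B) ∪ (B \ A)
Elements in A but not B: {19, 25}
Elements in B but not A: {12, 21, 26, 29, 30, 38, 40}
A △ B = {12, 19, 21, 25, 26, 29, 30, 38, 40}

{12, 19, 21, 25, 26, 29, 30, 38, 40}


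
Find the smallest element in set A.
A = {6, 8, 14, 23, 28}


Set A = {6, 8, 14, 23, 28}
Elements in ascending order: 6, 8, 14, 23, 28
The smallest element is 6.

6


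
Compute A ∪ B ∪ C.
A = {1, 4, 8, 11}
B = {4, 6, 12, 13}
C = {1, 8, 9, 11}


Set A = {1, 4, 8, 11}
Set B = {4, 6, 12, 13}
Set C = {1, 8, 9, 11}
First, A ∪ B = {1, 4, 6, 8, 11, 12, 13}
Then, (A ∪ B) ∪ C = {1, 4, 6, 8, 9, 11, 12, 13}

{1, 4, 6, 8, 9, 11, 12, 13}


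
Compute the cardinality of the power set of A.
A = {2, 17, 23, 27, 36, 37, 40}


Set A = {2, 17, 23, 27, 36, 37, 40}
|A| = 7
The power set P(A) contains all subsets of A.
|P(A)| = 2^|A| = 2^7 = 128

128


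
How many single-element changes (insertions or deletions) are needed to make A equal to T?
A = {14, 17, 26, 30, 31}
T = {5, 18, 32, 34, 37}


Set A = {14, 17, 26, 30, 31}
Set T = {5, 18, 32, 34, 37}
Elements to remove from A (in A, not in T): {14, 17, 26, 30, 31} → 5 removals
Elements to add to A (in T, not in A): {5, 18, 32, 34, 37} → 5 additions
Total edits = 5 + 5 = 10

10


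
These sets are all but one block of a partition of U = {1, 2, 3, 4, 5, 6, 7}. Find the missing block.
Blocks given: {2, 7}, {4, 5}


U = {1, 2, 3, 4, 5, 6, 7}
Shown blocks: {2, 7}, {4, 5}
A partition's blocks are pairwise disjoint and cover U, so the missing block = U \ (union of shown blocks).
Union of shown blocks: {2, 4, 5, 7}
Missing block = U \ (union) = {1, 3, 6}

{1, 3, 6}


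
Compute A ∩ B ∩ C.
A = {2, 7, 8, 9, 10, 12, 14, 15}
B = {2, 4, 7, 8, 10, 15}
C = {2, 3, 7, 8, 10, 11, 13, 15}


Set A = {2, 7, 8, 9, 10, 12, 14, 15}
Set B = {2, 4, 7, 8, 10, 15}
Set C = {2, 3, 7, 8, 10, 11, 13, 15}
First, A ∩ B = {2, 7, 8, 10, 15}
Then, (A ∩ B) ∩ C = {2, 7, 8, 10, 15}

{2, 7, 8, 10, 15}


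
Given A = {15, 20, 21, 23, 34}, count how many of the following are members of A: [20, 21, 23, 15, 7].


Set A = {15, 20, 21, 23, 34}
Candidates: [20, 21, 23, 15, 7]
Check each candidate:
20 ∈ A, 21 ∈ A, 23 ∈ A, 15 ∈ A, 7 ∉ A
Count of candidates in A: 4

4


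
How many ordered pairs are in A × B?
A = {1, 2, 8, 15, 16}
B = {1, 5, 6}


Set A = {1, 2, 8, 15, 16} has 5 elements.
Set B = {1, 5, 6} has 3 elements.
|A × B| = |A| × |B| = 5 × 3 = 15

15


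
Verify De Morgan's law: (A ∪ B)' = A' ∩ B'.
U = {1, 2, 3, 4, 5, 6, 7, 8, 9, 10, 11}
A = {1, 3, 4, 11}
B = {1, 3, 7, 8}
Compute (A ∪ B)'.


U = {1, 2, 3, 4, 5, 6, 7, 8, 9, 10, 11}
A = {1, 3, 4, 11}, B = {1, 3, 7, 8}
A ∪ B = {1, 3, 4, 7, 8, 11}
(A ∪ B)' = U \ (A ∪ B) = {2, 5, 6, 9, 10}
Verification via A' ∩ B': A' = {2, 5, 6, 7, 8, 9, 10}, B' = {2, 4, 5, 6, 9, 10, 11}
A' ∩ B' = {2, 5, 6, 9, 10} ✓

{2, 5, 6, 9, 10}


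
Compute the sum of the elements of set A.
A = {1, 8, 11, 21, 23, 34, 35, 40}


Set A = {1, 8, 11, 21, 23, 34, 35, 40}
Sum = 1 + 8 + 11 + 21 + 23 + 34 + 35 + 40 = 173

173


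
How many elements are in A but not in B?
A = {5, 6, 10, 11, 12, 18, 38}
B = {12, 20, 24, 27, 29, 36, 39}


Set A = {5, 6, 10, 11, 12, 18, 38}
Set B = {12, 20, 24, 27, 29, 36, 39}
A \ B = {5, 6, 10, 11, 18, 38}
|A \ B| = 6

6


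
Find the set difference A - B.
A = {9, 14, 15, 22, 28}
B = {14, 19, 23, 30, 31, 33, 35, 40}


Set A = {9, 14, 15, 22, 28}
Set B = {14, 19, 23, 30, 31, 33, 35, 40}
A \ B includes elements in A that are not in B.
Check each element of A:
9 (not in B, keep), 14 (in B, remove), 15 (not in B, keep), 22 (not in B, keep), 28 (not in B, keep)
A \ B = {9, 15, 22, 28}

{9, 15, 22, 28}


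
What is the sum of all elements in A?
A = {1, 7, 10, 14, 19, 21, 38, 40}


Set A = {1, 7, 10, 14, 19, 21, 38, 40}
Sum = 1 + 7 + 10 + 14 + 19 + 21 + 38 + 40 = 150

150


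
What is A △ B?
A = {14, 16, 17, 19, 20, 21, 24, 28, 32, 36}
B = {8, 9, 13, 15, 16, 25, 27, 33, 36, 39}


Set A = {14, 16, 17, 19, 20, 21, 24, 28, 32, 36}
Set B = {8, 9, 13, 15, 16, 25, 27, 33, 36, 39}
A △ B = (A \ B) ∪ (B \ A)
Elements in A but not B: {14, 17, 19, 20, 21, 24, 28, 32}
Elements in B but not A: {8, 9, 13, 15, 25, 27, 33, 39}
A △ B = {8, 9, 13, 14, 15, 17, 19, 20, 21, 24, 25, 27, 28, 32, 33, 39}

{8, 9, 13, 14, 15, 17, 19, 20, 21, 24, 25, 27, 28, 32, 33, 39}


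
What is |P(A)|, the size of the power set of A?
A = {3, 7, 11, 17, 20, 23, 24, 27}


Set A = {3, 7, 11, 17, 20, 23, 24, 27}
|A| = 8
The power set P(A) contains all subsets of A.
|P(A)| = 2^|A| = 2^8 = 256

256


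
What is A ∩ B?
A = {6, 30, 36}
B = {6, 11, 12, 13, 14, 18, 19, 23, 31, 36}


Set A = {6, 30, 36}
Set B = {6, 11, 12, 13, 14, 18, 19, 23, 31, 36}
A ∩ B includes only elements in both sets.
Check each element of A against B:
6 ✓, 30 ✗, 36 ✓
A ∩ B = {6, 36}

{6, 36}


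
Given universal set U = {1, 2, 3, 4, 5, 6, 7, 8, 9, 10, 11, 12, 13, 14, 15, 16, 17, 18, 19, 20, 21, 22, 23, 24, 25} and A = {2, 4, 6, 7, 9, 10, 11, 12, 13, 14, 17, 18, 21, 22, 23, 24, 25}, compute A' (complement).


Universal set U = {1, 2, 3, 4, 5, 6, 7, 8, 9, 10, 11, 12, 13, 14, 15, 16, 17, 18, 19, 20, 21, 22, 23, 24, 25}
Set A = {2, 4, 6, 7, 9, 10, 11, 12, 13, 14, 17, 18, 21, 22, 23, 24, 25}
A' = U \ A = elements in U but not in A
Checking each element of U:
1 (not in A, include), 2 (in A, exclude), 3 (not in A, include), 4 (in A, exclude), 5 (not in A, include), 6 (in A, exclude), 7 (in A, exclude), 8 (not in A, include), 9 (in A, exclude), 10 (in A, exclude), 11 (in A, exclude), 12 (in A, exclude), 13 (in A, exclude), 14 (in A, exclude), 15 (not in A, include), 16 (not in A, include), 17 (in A, exclude), 18 (in A, exclude), 19 (not in A, include), 20 (not in A, include), 21 (in A, exclude), 22 (in A, exclude), 23 (in A, exclude), 24 (in A, exclude), 25 (in A, exclude)
A' = {1, 3, 5, 8, 15, 16, 19, 20}

{1, 3, 5, 8, 15, 16, 19, 20}


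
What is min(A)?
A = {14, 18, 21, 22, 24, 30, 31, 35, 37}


Set A = {14, 18, 21, 22, 24, 30, 31, 35, 37}
Elements in ascending order: 14, 18, 21, 22, 24, 30, 31, 35, 37
The smallest element is 14.

14


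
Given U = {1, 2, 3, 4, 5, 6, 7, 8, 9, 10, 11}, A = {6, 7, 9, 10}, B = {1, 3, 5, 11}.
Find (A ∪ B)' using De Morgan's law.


U = {1, 2, 3, 4, 5, 6, 7, 8, 9, 10, 11}
A = {6, 7, 9, 10}, B = {1, 3, 5, 11}
A ∪ B = {1, 3, 5, 6, 7, 9, 10, 11}
(A ∪ B)' = U \ (A ∪ B) = {2, 4, 8}
Verification via A' ∩ B': A' = {1, 2, 3, 4, 5, 8, 11}, B' = {2, 4, 6, 7, 8, 9, 10}
A' ∩ B' = {2, 4, 8} ✓

{2, 4, 8}


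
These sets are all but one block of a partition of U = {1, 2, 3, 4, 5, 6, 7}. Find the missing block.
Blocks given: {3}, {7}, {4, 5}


U = {1, 2, 3, 4, 5, 6, 7}
Shown blocks: {3}, {7}, {4, 5}
A partition's blocks are pairwise disjoint and cover U, so the missing block = U \ (union of shown blocks).
Union of shown blocks: {3, 4, 5, 7}
Missing block = U \ (union) = {1, 2, 6}

{1, 2, 6}


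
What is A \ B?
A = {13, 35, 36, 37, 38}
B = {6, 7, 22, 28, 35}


Set A = {13, 35, 36, 37, 38}
Set B = {6, 7, 22, 28, 35}
A \ B includes elements in A that are not in B.
Check each element of A:
13 (not in B, keep), 35 (in B, remove), 36 (not in B, keep), 37 (not in B, keep), 38 (not in B, keep)
A \ B = {13, 36, 37, 38}

{13, 36, 37, 38}


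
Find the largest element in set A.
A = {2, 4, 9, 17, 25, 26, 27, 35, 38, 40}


Set A = {2, 4, 9, 17, 25, 26, 27, 35, 38, 40}
Elements in ascending order: 2, 4, 9, 17, 25, 26, 27, 35, 38, 40
The largest element is 40.

40


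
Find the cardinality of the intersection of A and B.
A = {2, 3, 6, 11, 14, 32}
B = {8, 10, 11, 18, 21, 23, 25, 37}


Set A = {2, 3, 6, 11, 14, 32}
Set B = {8, 10, 11, 18, 21, 23, 25, 37}
A ∩ B = {11}
|A ∩ B| = 1

1


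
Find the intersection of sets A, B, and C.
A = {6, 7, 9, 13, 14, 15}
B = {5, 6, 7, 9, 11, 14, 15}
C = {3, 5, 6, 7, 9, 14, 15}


Set A = {6, 7, 9, 13, 14, 15}
Set B = {5, 6, 7, 9, 11, 14, 15}
Set C = {3, 5, 6, 7, 9, 14, 15}
First, A ∩ B = {6, 7, 9, 14, 15}
Then, (A ∩ B) ∩ C = {6, 7, 9, 14, 15}

{6, 7, 9, 14, 15}


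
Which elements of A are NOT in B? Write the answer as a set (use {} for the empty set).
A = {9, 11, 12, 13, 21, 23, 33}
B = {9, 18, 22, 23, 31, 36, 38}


Set A = {9, 11, 12, 13, 21, 23, 33}
Set B = {9, 18, 22, 23, 31, 36, 38}
Check each element of A against B:
9 ∈ B, 11 ∉ B (include), 12 ∉ B (include), 13 ∉ B (include), 21 ∉ B (include), 23 ∈ B, 33 ∉ B (include)
Elements of A not in B: {11, 12, 13, 21, 33}

{11, 12, 13, 21, 33}


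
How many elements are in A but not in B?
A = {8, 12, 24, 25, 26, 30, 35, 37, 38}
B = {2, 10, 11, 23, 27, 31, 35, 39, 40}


Set A = {8, 12, 24, 25, 26, 30, 35, 37, 38}
Set B = {2, 10, 11, 23, 27, 31, 35, 39, 40}
A \ B = {8, 12, 24, 25, 26, 30, 37, 38}
|A \ B| = 8

8


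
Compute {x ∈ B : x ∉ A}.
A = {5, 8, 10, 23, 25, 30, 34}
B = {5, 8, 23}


Set A = {5, 8, 10, 23, 25, 30, 34}
Set B = {5, 8, 23}
Check each element of B against A:
5 ∈ A, 8 ∈ A, 23 ∈ A
Elements of B not in A: {}

{}


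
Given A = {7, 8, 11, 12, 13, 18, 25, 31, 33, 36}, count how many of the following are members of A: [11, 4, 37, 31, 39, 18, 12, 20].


Set A = {7, 8, 11, 12, 13, 18, 25, 31, 33, 36}
Candidates: [11, 4, 37, 31, 39, 18, 12, 20]
Check each candidate:
11 ∈ A, 4 ∉ A, 37 ∉ A, 31 ∈ A, 39 ∉ A, 18 ∈ A, 12 ∈ A, 20 ∉ A
Count of candidates in A: 4

4


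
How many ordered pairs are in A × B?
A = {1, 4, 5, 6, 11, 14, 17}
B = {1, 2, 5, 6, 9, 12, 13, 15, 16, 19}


Set A = {1, 4, 5, 6, 11, 14, 17} has 7 elements.
Set B = {1, 2, 5, 6, 9, 12, 13, 15, 16, 19} has 10 elements.
|A × B| = |A| × |B| = 7 × 10 = 70

70


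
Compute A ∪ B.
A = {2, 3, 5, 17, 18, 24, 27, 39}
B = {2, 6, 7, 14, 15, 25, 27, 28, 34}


Set A = {2, 3, 5, 17, 18, 24, 27, 39}
Set B = {2, 6, 7, 14, 15, 25, 27, 28, 34}
A ∪ B includes all elements in either set.
Elements from A: {2, 3, 5, 17, 18, 24, 27, 39}
Elements from B not already included: {6, 7, 14, 15, 25, 28, 34}
A ∪ B = {2, 3, 5, 6, 7, 14, 15, 17, 18, 24, 25, 27, 28, 34, 39}

{2, 3, 5, 6, 7, 14, 15, 17, 18, 24, 25, 27, 28, 34, 39}
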